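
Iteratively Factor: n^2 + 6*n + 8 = (n + 2)*(n + 4)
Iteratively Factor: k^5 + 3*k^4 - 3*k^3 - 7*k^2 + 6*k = (k - 1)*(k^4 + 4*k^3 + k^2 - 6*k) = (k - 1)*(k + 3)*(k^3 + k^2 - 2*k) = (k - 1)^2*(k + 3)*(k^2 + 2*k) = (k - 1)^2*(k + 2)*(k + 3)*(k)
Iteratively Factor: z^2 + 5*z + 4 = (z + 4)*(z + 1)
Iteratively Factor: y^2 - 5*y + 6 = (y - 3)*(y - 2)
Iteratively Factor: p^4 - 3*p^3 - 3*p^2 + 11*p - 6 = (p - 3)*(p^3 - 3*p + 2) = (p - 3)*(p - 1)*(p^2 + p - 2) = (p - 3)*(p - 1)*(p + 2)*(p - 1)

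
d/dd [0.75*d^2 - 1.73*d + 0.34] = 1.5*d - 1.73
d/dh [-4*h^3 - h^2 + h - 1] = -12*h^2 - 2*h + 1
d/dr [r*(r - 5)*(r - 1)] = 3*r^2 - 12*r + 5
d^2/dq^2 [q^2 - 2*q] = 2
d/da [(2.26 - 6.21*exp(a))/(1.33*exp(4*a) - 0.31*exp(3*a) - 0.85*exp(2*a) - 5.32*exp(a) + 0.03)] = (24.7779*exp(4*a) - 15.8734*exp(3*a) - 3.1767*exp(2*a) + 3.842*exp(a) + 11.8369)*exp(a)/(1.7689*exp(8*a) - 0.8246*exp(7*a) - 2.1649*exp(6*a) - 13.6242*exp(5*a) + 4.1007*exp(4*a) + 9.0254*exp(3*a) + 28.2514*exp(2*a) - 0.3192*exp(a) + 0.0009)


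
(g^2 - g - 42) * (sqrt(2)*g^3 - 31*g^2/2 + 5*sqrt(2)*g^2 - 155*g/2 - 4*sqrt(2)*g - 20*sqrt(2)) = sqrt(2)*g^5 - 31*g^4/2 + 4*sqrt(2)*g^4 - 51*sqrt(2)*g^3 - 62*g^3 - 226*sqrt(2)*g^2 + 1457*g^2/2 + 188*sqrt(2)*g + 3255*g + 840*sqrt(2)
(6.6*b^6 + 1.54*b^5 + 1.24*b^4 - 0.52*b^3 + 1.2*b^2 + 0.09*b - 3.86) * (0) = 0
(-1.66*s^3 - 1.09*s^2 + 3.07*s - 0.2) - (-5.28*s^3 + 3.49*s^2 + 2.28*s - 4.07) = 3.62*s^3 - 4.58*s^2 + 0.79*s + 3.87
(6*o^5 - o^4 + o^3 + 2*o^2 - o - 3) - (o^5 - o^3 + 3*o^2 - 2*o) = 5*o^5 - o^4 + 2*o^3 - o^2 + o - 3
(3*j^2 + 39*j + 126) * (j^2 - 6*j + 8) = 3*j^4 + 21*j^3 - 84*j^2 - 444*j + 1008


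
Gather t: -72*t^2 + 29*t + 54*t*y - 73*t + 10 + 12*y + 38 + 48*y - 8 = -72*t^2 + t*(54*y - 44) + 60*y + 40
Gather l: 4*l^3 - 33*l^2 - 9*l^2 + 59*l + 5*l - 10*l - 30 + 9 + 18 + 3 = 4*l^3 - 42*l^2 + 54*l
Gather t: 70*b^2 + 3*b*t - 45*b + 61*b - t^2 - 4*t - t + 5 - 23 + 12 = 70*b^2 + 16*b - t^2 + t*(3*b - 5) - 6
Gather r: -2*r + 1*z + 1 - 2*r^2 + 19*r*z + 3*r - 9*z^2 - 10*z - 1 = -2*r^2 + r*(19*z + 1) - 9*z^2 - 9*z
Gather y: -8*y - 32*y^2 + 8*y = -32*y^2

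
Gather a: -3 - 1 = -4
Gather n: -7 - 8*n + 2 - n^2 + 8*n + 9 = 4 - n^2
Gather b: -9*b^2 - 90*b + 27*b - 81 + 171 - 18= -9*b^2 - 63*b + 72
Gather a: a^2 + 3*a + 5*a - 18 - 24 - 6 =a^2 + 8*a - 48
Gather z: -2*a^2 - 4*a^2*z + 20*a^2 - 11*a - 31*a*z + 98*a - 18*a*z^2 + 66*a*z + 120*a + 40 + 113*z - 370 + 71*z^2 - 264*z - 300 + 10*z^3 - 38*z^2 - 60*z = 18*a^2 + 207*a + 10*z^3 + z^2*(33 - 18*a) + z*(-4*a^2 + 35*a - 211) - 630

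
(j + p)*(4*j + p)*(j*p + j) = 4*j^3*p + 4*j^3 + 5*j^2*p^2 + 5*j^2*p + j*p^3 + j*p^2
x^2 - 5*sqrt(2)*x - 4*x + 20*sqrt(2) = (x - 4)*(x - 5*sqrt(2))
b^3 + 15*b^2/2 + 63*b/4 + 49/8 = (b + 1/2)*(b + 7/2)^2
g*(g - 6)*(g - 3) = g^3 - 9*g^2 + 18*g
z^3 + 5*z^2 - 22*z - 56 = (z - 4)*(z + 2)*(z + 7)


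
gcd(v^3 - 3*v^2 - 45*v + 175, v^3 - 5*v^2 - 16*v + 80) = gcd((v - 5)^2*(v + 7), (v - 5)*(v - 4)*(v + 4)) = v - 5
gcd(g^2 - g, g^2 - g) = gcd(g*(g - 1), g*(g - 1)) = g^2 - g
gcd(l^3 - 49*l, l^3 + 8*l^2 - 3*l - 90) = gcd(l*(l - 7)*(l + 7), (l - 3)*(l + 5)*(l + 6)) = 1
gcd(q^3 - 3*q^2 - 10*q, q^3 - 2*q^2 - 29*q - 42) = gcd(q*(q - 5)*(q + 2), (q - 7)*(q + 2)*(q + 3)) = q + 2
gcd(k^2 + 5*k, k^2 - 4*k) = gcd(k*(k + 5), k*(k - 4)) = k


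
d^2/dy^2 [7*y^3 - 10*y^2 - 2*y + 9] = 42*y - 20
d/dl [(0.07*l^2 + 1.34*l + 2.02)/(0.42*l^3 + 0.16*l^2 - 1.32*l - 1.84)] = (-0.0294*l^4 - 1.1256*l^3 - 2.852*l^2 - 0.904*l + 0.2008)/(0.1764*l^6 + 0.1344*l^5 - 1.0832*l^4 - 1.968*l^3 + 1.1536*l^2 + 4.8576*l + 3.3856)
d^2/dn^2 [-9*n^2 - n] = -18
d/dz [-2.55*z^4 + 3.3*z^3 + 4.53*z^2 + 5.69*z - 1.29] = -10.2*z^3 + 9.9*z^2 + 9.06*z + 5.69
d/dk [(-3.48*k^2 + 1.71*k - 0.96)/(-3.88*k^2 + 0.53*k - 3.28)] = (4.7904*k^2 + 15.3792*k - 5.1)/(15.0544*k^4 - 4.1128*k^3 + 25.7337*k^2 - 3.4768*k + 10.7584)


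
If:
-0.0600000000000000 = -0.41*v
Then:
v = 0.15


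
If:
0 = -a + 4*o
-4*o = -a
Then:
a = 4*o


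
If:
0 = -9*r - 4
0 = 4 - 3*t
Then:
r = -4/9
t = 4/3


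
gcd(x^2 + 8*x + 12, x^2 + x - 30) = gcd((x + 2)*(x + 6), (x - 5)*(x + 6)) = x + 6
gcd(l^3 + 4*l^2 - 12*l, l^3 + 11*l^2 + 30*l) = l^2 + 6*l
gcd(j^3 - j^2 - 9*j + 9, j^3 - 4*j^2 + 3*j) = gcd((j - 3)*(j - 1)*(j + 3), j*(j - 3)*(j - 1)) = j^2 - 4*j + 3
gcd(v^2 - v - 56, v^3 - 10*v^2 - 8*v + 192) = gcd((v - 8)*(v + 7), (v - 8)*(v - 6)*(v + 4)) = v - 8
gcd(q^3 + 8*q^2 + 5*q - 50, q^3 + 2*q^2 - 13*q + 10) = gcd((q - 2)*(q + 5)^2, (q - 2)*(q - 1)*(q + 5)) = q^2 + 3*q - 10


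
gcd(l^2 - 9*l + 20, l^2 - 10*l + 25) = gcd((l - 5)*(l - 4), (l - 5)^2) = l - 5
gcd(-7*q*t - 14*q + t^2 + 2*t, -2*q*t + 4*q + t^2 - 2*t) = 1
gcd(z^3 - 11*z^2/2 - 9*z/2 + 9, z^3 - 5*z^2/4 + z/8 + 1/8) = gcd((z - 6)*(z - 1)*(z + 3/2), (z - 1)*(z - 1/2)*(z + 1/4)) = z - 1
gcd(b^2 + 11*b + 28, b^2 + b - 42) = b + 7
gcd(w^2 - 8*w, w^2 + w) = w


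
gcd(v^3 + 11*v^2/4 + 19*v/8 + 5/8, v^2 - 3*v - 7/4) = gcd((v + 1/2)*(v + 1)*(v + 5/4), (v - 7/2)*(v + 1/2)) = v + 1/2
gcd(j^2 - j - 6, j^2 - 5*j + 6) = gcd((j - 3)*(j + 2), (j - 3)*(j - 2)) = j - 3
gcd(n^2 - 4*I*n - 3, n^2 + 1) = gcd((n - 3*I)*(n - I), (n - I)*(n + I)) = n - I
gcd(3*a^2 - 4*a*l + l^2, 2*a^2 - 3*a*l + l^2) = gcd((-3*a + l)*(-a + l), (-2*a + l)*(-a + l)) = a - l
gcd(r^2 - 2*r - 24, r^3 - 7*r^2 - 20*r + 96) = r + 4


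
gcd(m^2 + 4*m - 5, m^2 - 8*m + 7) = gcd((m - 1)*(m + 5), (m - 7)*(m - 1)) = m - 1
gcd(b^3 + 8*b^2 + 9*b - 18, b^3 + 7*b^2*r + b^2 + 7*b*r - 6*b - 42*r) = b + 3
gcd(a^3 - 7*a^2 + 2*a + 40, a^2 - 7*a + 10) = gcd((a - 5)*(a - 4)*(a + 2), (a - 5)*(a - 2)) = a - 5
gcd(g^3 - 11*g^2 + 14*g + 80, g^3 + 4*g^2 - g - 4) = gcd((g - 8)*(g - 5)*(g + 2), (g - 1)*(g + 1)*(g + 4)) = 1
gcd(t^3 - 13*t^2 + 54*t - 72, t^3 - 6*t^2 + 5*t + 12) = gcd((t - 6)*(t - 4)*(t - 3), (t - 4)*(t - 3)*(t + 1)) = t^2 - 7*t + 12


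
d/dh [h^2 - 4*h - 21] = 2*h - 4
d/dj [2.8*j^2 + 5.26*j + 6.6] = 5.6*j + 5.26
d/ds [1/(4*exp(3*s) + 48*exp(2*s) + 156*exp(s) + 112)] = 3*(-exp(2*s) - 8*exp(s) - 13)*exp(s)/(4*(exp(3*s) + 12*exp(2*s) + 39*exp(s) + 28)^2)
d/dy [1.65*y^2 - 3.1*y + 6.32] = 3.3*y - 3.1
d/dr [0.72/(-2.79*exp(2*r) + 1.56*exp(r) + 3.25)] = (4.0176*exp(r) - 1.1232)*exp(r)/(-2.79*exp(2*r) + 1.56*exp(r) + 3.25)^2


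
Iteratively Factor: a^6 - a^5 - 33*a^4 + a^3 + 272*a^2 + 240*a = (a)*(a^5 - a^4 - 33*a^3 + a^2 + 272*a + 240) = a*(a - 4)*(a^4 + 3*a^3 - 21*a^2 - 83*a - 60) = a*(a - 5)*(a - 4)*(a^3 + 8*a^2 + 19*a + 12) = a*(a - 5)*(a - 4)*(a + 1)*(a^2 + 7*a + 12) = a*(a - 5)*(a - 4)*(a + 1)*(a + 4)*(a + 3)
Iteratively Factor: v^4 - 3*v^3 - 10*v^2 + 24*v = (v)*(v^3 - 3*v^2 - 10*v + 24) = v*(v - 4)*(v^2 + v - 6) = v*(v - 4)*(v + 3)*(v - 2)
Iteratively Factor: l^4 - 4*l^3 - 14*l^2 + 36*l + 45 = (l + 1)*(l^3 - 5*l^2 - 9*l + 45) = (l + 1)*(l + 3)*(l^2 - 8*l + 15) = (l - 5)*(l + 1)*(l + 3)*(l - 3)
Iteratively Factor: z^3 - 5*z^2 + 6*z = (z - 3)*(z^2 - 2*z) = (z - 3)*(z - 2)*(z)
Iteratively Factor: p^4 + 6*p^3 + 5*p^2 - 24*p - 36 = (p - 2)*(p^3 + 8*p^2 + 21*p + 18) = (p - 2)*(p + 3)*(p^2 + 5*p + 6) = (p - 2)*(p + 2)*(p + 3)*(p + 3)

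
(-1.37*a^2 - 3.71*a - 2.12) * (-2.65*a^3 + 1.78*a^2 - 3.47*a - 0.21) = 3.6305*a^5 + 7.3929*a^4 + 3.7681*a^3 + 9.3878*a^2 + 8.1355*a + 0.4452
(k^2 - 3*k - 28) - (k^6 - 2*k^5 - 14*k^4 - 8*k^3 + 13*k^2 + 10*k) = -k^6 + 2*k^5 + 14*k^4 + 8*k^3 - 12*k^2 - 13*k - 28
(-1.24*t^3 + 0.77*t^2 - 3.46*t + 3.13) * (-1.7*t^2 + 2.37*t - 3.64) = 2.108*t^5 - 4.2478*t^4 + 12.2205*t^3 - 16.324*t^2 + 20.0125*t - 11.3932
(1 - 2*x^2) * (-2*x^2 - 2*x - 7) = 4*x^4 + 4*x^3 + 12*x^2 - 2*x - 7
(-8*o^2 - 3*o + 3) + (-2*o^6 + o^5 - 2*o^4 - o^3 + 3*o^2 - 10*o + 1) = -2*o^6 + o^5 - 2*o^4 - o^3 - 5*o^2 - 13*o + 4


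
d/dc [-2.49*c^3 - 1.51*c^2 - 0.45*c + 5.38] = -7.47*c^2 - 3.02*c - 0.45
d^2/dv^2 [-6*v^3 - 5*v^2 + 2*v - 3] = -36*v - 10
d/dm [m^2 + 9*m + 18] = 2*m + 9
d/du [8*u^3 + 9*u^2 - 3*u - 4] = 24*u^2 + 18*u - 3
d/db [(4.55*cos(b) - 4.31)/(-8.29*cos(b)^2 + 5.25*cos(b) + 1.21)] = (-37.7195*cos(b)^2 + 71.4598*cos(b) - 28.133)*sin(b)/(68.7241*cos(b)^4 - 87.045*cos(b)^3 + 7.5007*cos(b)^2 + 12.705*cos(b) + 1.4641)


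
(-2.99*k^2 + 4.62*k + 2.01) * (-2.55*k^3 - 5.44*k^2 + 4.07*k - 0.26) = 7.6245*k^5 + 4.4846*k^4 - 42.4276*k^3 + 8.6464*k^2 + 6.9795*k - 0.5226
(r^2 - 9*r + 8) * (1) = r^2 - 9*r + 8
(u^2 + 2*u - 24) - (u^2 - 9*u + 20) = 11*u - 44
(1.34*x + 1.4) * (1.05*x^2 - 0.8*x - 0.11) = 1.407*x^3 + 0.398*x^2 - 1.2674*x - 0.154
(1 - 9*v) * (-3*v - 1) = 27*v^2 + 6*v - 1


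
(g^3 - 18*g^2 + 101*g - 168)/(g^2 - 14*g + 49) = (g^2 - 11*g + 24)/(g - 7)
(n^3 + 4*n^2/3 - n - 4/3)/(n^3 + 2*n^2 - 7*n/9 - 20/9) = 3*(n + 1)/(3*n + 5)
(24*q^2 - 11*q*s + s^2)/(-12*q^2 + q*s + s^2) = (-8*q + s)/(4*q + s)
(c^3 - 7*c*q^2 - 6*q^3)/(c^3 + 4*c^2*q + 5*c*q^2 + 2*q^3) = (c - 3*q)/(c + q)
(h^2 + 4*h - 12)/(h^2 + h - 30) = (h - 2)/(h - 5)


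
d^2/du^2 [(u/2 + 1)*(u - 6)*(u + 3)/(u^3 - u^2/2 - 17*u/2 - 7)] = 4*(-u^3 - 87*u^2 + 207*u - 274)/(8*u^6 - 60*u^5 + 66*u^4 + 295*u^3 - 231*u^2 - 735*u - 343)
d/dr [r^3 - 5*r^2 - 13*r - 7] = 3*r^2 - 10*r - 13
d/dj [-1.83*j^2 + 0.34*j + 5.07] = 0.34 - 3.66*j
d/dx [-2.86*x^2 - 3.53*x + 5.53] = -5.72*x - 3.53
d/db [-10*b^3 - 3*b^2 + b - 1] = -30*b^2 - 6*b + 1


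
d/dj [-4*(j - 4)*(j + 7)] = -8*j - 12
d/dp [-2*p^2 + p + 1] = 1 - 4*p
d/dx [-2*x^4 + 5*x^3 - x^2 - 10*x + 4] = -8*x^3 + 15*x^2 - 2*x - 10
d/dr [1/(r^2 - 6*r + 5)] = 2*(3 - r)/(r^2 - 6*r + 5)^2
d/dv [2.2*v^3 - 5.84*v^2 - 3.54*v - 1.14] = 6.6*v^2 - 11.68*v - 3.54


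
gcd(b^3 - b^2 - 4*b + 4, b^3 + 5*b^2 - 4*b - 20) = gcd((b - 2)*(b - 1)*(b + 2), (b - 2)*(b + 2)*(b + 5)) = b^2 - 4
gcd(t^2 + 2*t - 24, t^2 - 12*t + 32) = t - 4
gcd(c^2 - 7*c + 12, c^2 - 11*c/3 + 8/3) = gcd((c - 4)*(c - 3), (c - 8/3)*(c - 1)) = 1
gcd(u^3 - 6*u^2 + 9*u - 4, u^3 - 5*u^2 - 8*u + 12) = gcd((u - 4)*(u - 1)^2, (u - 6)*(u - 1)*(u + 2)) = u - 1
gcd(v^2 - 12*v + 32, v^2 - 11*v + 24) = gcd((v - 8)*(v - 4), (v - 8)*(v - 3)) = v - 8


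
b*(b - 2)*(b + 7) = b^3 + 5*b^2 - 14*b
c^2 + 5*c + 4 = (c + 1)*(c + 4)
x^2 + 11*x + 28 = (x + 4)*(x + 7)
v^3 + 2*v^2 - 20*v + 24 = (v - 2)^2*(v + 6)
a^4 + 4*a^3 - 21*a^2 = a^2*(a - 3)*(a + 7)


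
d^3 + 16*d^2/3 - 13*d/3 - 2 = (d - 1)*(d + 1/3)*(d + 6)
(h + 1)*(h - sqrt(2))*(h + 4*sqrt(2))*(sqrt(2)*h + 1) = sqrt(2)*h^4 + sqrt(2)*h^3 + 7*h^3 - 5*sqrt(2)*h^2 + 7*h^2 - 8*h - 5*sqrt(2)*h - 8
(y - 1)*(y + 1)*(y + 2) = y^3 + 2*y^2 - y - 2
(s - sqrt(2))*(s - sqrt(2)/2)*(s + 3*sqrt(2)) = s^3 + 3*sqrt(2)*s^2/2 - 8*s + 3*sqrt(2)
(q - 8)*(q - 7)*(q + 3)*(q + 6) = q^4 - 6*q^3 - 61*q^2 + 234*q + 1008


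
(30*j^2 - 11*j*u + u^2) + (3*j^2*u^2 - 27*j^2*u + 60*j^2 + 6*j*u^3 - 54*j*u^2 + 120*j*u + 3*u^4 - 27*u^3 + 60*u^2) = 3*j^2*u^2 - 27*j^2*u + 90*j^2 + 6*j*u^3 - 54*j*u^2 + 109*j*u + 3*u^4 - 27*u^3 + 61*u^2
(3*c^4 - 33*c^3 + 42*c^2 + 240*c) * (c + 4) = 3*c^5 - 21*c^4 - 90*c^3 + 408*c^2 + 960*c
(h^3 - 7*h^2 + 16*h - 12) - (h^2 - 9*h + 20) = h^3 - 8*h^2 + 25*h - 32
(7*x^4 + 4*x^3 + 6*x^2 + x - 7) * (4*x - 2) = 28*x^5 + 2*x^4 + 16*x^3 - 8*x^2 - 30*x + 14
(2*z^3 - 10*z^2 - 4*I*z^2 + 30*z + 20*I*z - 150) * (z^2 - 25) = 2*z^5 - 10*z^4 - 4*I*z^4 - 20*z^3 + 20*I*z^3 + 100*z^2 + 100*I*z^2 - 750*z - 500*I*z + 3750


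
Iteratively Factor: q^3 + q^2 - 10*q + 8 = (q - 1)*(q^2 + 2*q - 8) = (q - 2)*(q - 1)*(q + 4)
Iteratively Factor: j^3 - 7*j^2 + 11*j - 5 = (j - 1)*(j^2 - 6*j + 5) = (j - 1)^2*(j - 5)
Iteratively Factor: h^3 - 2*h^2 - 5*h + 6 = (h - 1)*(h^2 - h - 6) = (h - 1)*(h + 2)*(h - 3)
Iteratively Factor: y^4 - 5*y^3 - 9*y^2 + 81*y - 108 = (y - 3)*(y^3 - 2*y^2 - 15*y + 36) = (y - 3)*(y + 4)*(y^2 - 6*y + 9) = (y - 3)^2*(y + 4)*(y - 3)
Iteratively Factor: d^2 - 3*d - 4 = (d + 1)*(d - 4)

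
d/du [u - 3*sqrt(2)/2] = 1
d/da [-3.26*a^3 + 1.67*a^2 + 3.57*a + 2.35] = -9.78*a^2 + 3.34*a + 3.57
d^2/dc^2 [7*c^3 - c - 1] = 42*c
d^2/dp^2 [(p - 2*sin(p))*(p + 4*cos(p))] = 2*p*sin(p) - 4*p*cos(p) - 8*sin(p) + 16*sin(2*p) - 4*cos(p) + 2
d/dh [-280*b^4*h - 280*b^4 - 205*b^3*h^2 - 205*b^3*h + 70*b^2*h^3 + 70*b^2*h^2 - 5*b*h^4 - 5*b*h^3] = 5*b*(-56*b^3 - 82*b^2*h - 41*b^2 + 42*b*h^2 + 28*b*h - 4*h^3 - 3*h^2)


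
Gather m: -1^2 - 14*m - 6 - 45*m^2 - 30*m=-45*m^2 - 44*m - 7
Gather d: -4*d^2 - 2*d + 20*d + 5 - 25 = -4*d^2 + 18*d - 20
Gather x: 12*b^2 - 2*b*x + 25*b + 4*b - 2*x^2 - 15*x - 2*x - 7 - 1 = 12*b^2 + 29*b - 2*x^2 + x*(-2*b - 17) - 8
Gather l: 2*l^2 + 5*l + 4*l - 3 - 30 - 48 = 2*l^2 + 9*l - 81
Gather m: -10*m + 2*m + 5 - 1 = 4 - 8*m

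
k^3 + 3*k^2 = k^2*(k + 3)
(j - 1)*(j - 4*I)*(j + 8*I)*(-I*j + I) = -I*j^4 + 4*j^3 + 2*I*j^3 - 8*j^2 - 33*I*j^2 + 4*j + 64*I*j - 32*I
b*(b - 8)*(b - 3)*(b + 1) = b^4 - 10*b^3 + 13*b^2 + 24*b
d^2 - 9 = (d - 3)*(d + 3)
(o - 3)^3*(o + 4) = o^4 - 5*o^3 - 9*o^2 + 81*o - 108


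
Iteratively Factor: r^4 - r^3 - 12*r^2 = (r + 3)*(r^3 - 4*r^2) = r*(r + 3)*(r^2 - 4*r) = r*(r - 4)*(r + 3)*(r)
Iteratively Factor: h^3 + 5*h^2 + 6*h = (h + 2)*(h^2 + 3*h) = h*(h + 2)*(h + 3)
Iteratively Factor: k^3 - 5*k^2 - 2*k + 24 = (k - 4)*(k^2 - k - 6) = (k - 4)*(k + 2)*(k - 3)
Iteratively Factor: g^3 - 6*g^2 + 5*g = (g - 5)*(g^2 - g) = g*(g - 5)*(g - 1)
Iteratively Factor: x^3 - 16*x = (x)*(x^2 - 16) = x*(x + 4)*(x - 4)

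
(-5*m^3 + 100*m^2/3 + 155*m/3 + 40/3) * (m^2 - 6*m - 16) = -5*m^5 + 190*m^4/3 - 205*m^3/3 - 830*m^2 - 2720*m/3 - 640/3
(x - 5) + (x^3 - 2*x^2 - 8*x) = x^3 - 2*x^2 - 7*x - 5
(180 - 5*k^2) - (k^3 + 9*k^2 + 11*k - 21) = -k^3 - 14*k^2 - 11*k + 201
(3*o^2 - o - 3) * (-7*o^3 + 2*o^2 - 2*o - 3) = -21*o^5 + 13*o^4 + 13*o^3 - 13*o^2 + 9*o + 9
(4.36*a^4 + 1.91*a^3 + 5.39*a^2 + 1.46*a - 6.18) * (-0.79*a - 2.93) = -3.4444*a^5 - 14.2837*a^4 - 9.8544*a^3 - 16.9461*a^2 + 0.6044*a + 18.1074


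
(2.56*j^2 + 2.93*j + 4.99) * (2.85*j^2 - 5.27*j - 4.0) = 7.296*j^4 - 5.1407*j^3 - 11.4596*j^2 - 38.0173*j - 19.96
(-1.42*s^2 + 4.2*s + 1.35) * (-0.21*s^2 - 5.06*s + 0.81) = 0.2982*s^4 + 6.3032*s^3 - 22.6857*s^2 - 3.429*s + 1.0935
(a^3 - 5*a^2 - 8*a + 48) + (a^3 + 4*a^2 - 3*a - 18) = 2*a^3 - a^2 - 11*a + 30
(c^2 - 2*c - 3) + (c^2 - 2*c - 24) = 2*c^2 - 4*c - 27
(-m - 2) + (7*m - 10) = 6*m - 12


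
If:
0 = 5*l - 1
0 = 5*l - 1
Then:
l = 1/5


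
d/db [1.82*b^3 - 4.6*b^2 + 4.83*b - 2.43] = 5.46*b^2 - 9.2*b + 4.83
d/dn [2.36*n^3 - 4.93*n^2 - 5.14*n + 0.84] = 7.08*n^2 - 9.86*n - 5.14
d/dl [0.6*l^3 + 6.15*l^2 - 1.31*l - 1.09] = 1.8*l^2 + 12.3*l - 1.31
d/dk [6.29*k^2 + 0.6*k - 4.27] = 12.58*k + 0.6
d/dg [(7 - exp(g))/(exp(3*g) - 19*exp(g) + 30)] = ((exp(g) - 7)*(3*exp(2*g) - 19) - exp(3*g) + 19*exp(g) - 30)*exp(g)/(exp(3*g) - 19*exp(g) + 30)^2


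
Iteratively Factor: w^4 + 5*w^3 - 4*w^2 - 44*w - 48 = (w + 4)*(w^3 + w^2 - 8*w - 12) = (w + 2)*(w + 4)*(w^2 - w - 6) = (w - 3)*(w + 2)*(w + 4)*(w + 2)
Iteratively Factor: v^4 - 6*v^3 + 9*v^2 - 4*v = (v)*(v^3 - 6*v^2 + 9*v - 4) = v*(v - 1)*(v^2 - 5*v + 4) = v*(v - 1)^2*(v - 4)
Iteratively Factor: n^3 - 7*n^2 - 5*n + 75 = (n + 3)*(n^2 - 10*n + 25) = (n - 5)*(n + 3)*(n - 5)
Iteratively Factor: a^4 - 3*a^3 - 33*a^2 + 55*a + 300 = (a - 5)*(a^3 + 2*a^2 - 23*a - 60) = (a - 5)^2*(a^2 + 7*a + 12) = (a - 5)^2*(a + 3)*(a + 4)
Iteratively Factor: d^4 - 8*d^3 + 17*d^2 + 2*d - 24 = (d - 3)*(d^3 - 5*d^2 + 2*d + 8) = (d - 4)*(d - 3)*(d^2 - d - 2) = (d - 4)*(d - 3)*(d - 2)*(d + 1)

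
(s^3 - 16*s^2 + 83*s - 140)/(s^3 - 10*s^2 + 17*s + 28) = (s - 5)/(s + 1)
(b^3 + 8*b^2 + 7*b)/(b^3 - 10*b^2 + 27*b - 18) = b*(b^2 + 8*b + 7)/(b^3 - 10*b^2 + 27*b - 18)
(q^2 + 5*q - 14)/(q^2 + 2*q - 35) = (q - 2)/(q - 5)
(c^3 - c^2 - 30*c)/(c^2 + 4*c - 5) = c*(c - 6)/(c - 1)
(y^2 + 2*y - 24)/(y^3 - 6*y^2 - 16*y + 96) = (y + 6)/(y^2 - 2*y - 24)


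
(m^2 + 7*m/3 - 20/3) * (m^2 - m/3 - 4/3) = m^4 + 2*m^3 - 79*m^2/9 - 8*m/9 + 80/9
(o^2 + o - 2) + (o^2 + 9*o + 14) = 2*o^2 + 10*o + 12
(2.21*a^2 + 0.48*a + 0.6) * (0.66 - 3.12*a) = -6.8952*a^3 - 0.0389999999999999*a^2 - 1.5552*a + 0.396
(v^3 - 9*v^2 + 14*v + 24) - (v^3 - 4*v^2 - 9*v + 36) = -5*v^2 + 23*v - 12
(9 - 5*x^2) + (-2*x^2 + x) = -7*x^2 + x + 9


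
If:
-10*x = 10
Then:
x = -1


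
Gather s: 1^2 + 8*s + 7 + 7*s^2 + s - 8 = 7*s^2 + 9*s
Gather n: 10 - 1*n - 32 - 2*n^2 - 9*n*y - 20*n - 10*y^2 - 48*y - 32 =-2*n^2 + n*(-9*y - 21) - 10*y^2 - 48*y - 54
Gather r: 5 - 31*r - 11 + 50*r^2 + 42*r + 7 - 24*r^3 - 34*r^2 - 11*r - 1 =-24*r^3 + 16*r^2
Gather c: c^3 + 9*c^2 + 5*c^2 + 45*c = c^3 + 14*c^2 + 45*c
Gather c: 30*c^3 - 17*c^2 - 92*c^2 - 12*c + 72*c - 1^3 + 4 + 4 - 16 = 30*c^3 - 109*c^2 + 60*c - 9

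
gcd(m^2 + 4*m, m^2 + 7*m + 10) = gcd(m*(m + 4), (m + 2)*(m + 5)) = 1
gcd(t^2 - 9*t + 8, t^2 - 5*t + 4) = t - 1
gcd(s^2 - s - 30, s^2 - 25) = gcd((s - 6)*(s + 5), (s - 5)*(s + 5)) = s + 5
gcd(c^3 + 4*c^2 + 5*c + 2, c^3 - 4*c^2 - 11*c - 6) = c^2 + 2*c + 1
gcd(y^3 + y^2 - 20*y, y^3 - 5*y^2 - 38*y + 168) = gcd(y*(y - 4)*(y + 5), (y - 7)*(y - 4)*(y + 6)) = y - 4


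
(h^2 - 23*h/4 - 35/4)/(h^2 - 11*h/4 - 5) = (h - 7)/(h - 4)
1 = 1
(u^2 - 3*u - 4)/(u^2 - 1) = (u - 4)/(u - 1)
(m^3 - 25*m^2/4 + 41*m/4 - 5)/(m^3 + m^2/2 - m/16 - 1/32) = 8*(4*m^3 - 25*m^2 + 41*m - 20)/(32*m^3 + 16*m^2 - 2*m - 1)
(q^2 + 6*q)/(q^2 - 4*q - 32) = q*(q + 6)/(q^2 - 4*q - 32)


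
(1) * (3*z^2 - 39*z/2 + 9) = 3*z^2 - 39*z/2 + 9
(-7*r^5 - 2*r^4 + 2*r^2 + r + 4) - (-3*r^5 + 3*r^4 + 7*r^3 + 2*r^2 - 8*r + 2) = -4*r^5 - 5*r^4 - 7*r^3 + 9*r + 2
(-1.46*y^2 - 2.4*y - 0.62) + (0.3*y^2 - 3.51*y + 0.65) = -1.16*y^2 - 5.91*y + 0.03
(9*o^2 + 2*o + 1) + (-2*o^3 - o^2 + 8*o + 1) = -2*o^3 + 8*o^2 + 10*o + 2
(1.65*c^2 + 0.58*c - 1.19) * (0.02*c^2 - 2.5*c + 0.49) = 0.033*c^4 - 4.1134*c^3 - 0.6653*c^2 + 3.2592*c - 0.5831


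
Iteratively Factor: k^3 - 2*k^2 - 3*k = (k - 3)*(k^2 + k) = (k - 3)*(k + 1)*(k)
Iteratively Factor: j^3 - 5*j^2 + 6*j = (j)*(j^2 - 5*j + 6) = j*(j - 2)*(j - 3)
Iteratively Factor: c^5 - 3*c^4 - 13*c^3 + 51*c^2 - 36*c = (c - 3)*(c^4 - 13*c^2 + 12*c) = c*(c - 3)*(c^3 - 13*c + 12) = c*(c - 3)^2*(c^2 + 3*c - 4) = c*(c - 3)^2*(c - 1)*(c + 4)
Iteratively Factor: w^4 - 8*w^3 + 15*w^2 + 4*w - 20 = (w + 1)*(w^3 - 9*w^2 + 24*w - 20) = (w - 5)*(w + 1)*(w^2 - 4*w + 4) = (w - 5)*(w - 2)*(w + 1)*(w - 2)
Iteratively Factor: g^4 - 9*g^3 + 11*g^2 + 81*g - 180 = (g - 4)*(g^3 - 5*g^2 - 9*g + 45) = (g - 4)*(g + 3)*(g^2 - 8*g + 15) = (g - 4)*(g - 3)*(g + 3)*(g - 5)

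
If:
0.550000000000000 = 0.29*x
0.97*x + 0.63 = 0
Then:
No Solution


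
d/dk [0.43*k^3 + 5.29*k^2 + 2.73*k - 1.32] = 1.29*k^2 + 10.58*k + 2.73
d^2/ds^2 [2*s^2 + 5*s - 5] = 4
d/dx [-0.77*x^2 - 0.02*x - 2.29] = -1.54*x - 0.02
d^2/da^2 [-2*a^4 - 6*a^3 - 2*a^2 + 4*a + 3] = -24*a^2 - 36*a - 4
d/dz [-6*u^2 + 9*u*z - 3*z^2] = 9*u - 6*z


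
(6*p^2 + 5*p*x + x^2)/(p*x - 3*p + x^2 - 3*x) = (6*p^2 + 5*p*x + x^2)/(p*x - 3*p + x^2 - 3*x)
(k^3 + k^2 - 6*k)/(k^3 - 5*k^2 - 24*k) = (k - 2)/(k - 8)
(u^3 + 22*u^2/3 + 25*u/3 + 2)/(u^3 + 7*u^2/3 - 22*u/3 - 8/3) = (u^2 + 7*u + 6)/(u^2 + 2*u - 8)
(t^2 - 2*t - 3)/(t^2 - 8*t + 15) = (t + 1)/(t - 5)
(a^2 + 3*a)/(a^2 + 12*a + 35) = a*(a + 3)/(a^2 + 12*a + 35)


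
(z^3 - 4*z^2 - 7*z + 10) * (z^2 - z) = z^5 - 5*z^4 - 3*z^3 + 17*z^2 - 10*z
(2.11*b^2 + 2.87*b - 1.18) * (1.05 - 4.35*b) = -9.1785*b^3 - 10.269*b^2 + 8.1465*b - 1.239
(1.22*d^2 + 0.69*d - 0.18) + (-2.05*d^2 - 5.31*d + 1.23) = -0.83*d^2 - 4.62*d + 1.05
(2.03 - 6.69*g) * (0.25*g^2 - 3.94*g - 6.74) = -1.6725*g^3 + 26.8661*g^2 + 37.0924*g - 13.6822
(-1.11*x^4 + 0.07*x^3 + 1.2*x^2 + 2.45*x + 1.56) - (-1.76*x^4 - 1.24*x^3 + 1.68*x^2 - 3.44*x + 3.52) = 0.65*x^4 + 1.31*x^3 - 0.48*x^2 + 5.89*x - 1.96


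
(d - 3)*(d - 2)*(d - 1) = d^3 - 6*d^2 + 11*d - 6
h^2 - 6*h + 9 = (h - 3)^2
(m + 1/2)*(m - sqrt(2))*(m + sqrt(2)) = m^3 + m^2/2 - 2*m - 1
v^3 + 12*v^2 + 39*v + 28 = (v + 1)*(v + 4)*(v + 7)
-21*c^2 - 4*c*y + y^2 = (-7*c + y)*(3*c + y)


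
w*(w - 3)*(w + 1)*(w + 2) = w^4 - 7*w^2 - 6*w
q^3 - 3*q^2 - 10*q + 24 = (q - 4)*(q - 2)*(q + 3)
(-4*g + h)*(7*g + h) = -28*g^2 + 3*g*h + h^2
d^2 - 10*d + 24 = (d - 6)*(d - 4)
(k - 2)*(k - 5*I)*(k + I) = k^3 - 2*k^2 - 4*I*k^2 + 5*k + 8*I*k - 10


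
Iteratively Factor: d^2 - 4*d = (d)*(d - 4)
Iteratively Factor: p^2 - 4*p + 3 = (p - 3)*(p - 1)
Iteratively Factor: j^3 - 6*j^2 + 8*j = (j)*(j^2 - 6*j + 8) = j*(j - 2)*(j - 4)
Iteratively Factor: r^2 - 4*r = (r - 4)*(r)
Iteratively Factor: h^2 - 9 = (h + 3)*(h - 3)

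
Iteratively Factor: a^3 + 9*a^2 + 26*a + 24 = (a + 3)*(a^2 + 6*a + 8) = (a + 2)*(a + 3)*(a + 4)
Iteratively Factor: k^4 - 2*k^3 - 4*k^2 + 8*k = (k - 2)*(k^3 - 4*k) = k*(k - 2)*(k^2 - 4) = k*(k - 2)^2*(k + 2)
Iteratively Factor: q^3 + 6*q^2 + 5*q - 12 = (q - 1)*(q^2 + 7*q + 12) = (q - 1)*(q + 3)*(q + 4)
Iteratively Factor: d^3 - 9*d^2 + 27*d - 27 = (d - 3)*(d^2 - 6*d + 9) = (d - 3)^2*(d - 3)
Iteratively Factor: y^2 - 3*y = (y - 3)*(y)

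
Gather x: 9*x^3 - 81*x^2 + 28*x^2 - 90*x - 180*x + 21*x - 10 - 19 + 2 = 9*x^3 - 53*x^2 - 249*x - 27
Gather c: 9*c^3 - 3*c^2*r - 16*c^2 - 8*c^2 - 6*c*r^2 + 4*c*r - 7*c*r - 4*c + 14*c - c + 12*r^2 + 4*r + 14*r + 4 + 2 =9*c^3 + c^2*(-3*r - 24) + c*(-6*r^2 - 3*r + 9) + 12*r^2 + 18*r + 6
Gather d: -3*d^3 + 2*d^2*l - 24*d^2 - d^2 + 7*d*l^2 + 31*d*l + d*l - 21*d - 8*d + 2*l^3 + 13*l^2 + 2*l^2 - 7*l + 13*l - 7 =-3*d^3 + d^2*(2*l - 25) + d*(7*l^2 + 32*l - 29) + 2*l^3 + 15*l^2 + 6*l - 7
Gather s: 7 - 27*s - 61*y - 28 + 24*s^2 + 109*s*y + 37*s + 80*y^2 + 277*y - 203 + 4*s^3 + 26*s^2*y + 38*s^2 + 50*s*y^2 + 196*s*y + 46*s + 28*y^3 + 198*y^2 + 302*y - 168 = 4*s^3 + s^2*(26*y + 62) + s*(50*y^2 + 305*y + 56) + 28*y^3 + 278*y^2 + 518*y - 392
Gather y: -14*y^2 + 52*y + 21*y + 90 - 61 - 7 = -14*y^2 + 73*y + 22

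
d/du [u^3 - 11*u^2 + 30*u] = 3*u^2 - 22*u + 30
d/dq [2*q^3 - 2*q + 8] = 6*q^2 - 2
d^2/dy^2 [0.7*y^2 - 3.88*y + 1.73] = 1.40000000000000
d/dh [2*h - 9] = 2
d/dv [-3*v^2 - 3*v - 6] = -6*v - 3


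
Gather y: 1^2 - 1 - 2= -2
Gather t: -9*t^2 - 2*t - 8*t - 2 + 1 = -9*t^2 - 10*t - 1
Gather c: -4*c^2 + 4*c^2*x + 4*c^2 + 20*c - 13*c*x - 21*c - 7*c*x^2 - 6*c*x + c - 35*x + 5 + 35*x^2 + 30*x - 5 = 4*c^2*x + c*(-7*x^2 - 19*x) + 35*x^2 - 5*x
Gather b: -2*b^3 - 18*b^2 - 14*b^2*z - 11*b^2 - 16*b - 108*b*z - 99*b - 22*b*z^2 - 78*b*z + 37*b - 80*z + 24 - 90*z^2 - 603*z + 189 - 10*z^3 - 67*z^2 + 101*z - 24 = -2*b^3 + b^2*(-14*z - 29) + b*(-22*z^2 - 186*z - 78) - 10*z^3 - 157*z^2 - 582*z + 189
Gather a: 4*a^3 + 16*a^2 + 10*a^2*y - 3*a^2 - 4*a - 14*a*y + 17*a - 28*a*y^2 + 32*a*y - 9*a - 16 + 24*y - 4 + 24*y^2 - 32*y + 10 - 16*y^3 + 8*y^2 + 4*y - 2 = 4*a^3 + a^2*(10*y + 13) + a*(-28*y^2 + 18*y + 4) - 16*y^3 + 32*y^2 - 4*y - 12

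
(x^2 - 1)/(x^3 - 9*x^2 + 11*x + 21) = (x - 1)/(x^2 - 10*x + 21)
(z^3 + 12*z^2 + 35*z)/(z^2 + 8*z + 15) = z*(z + 7)/(z + 3)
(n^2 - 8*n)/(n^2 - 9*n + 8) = n/(n - 1)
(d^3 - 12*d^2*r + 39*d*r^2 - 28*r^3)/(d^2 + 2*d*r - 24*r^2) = (d^2 - 8*d*r + 7*r^2)/(d + 6*r)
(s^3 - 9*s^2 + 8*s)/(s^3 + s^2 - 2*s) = (s - 8)/(s + 2)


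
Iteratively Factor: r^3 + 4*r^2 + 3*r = (r + 1)*(r^2 + 3*r) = (r + 1)*(r + 3)*(r)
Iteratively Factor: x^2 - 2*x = (x - 2)*(x)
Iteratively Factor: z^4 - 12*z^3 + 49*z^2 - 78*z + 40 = (z - 1)*(z^3 - 11*z^2 + 38*z - 40) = (z - 4)*(z - 1)*(z^2 - 7*z + 10) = (z - 5)*(z - 4)*(z - 1)*(z - 2)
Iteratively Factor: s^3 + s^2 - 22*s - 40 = (s + 4)*(s^2 - 3*s - 10) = (s + 2)*(s + 4)*(s - 5)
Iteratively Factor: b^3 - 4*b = (b - 2)*(b^2 + 2*b) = b*(b - 2)*(b + 2)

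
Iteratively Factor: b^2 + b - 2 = (b - 1)*(b + 2)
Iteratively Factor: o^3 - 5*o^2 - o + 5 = (o - 5)*(o^2 - 1) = (o - 5)*(o - 1)*(o + 1)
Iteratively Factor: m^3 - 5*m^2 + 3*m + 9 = (m - 3)*(m^2 - 2*m - 3) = (m - 3)*(m + 1)*(m - 3)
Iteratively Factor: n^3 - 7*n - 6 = (n + 1)*(n^2 - n - 6) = (n + 1)*(n + 2)*(n - 3)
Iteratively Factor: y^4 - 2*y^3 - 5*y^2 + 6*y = (y - 1)*(y^3 - y^2 - 6*y) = (y - 1)*(y + 2)*(y^2 - 3*y) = y*(y - 1)*(y + 2)*(y - 3)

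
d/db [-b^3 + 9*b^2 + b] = -3*b^2 + 18*b + 1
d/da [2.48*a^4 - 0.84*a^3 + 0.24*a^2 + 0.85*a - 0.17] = 9.92*a^3 - 2.52*a^2 + 0.48*a + 0.85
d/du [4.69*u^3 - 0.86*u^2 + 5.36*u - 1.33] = 14.07*u^2 - 1.72*u + 5.36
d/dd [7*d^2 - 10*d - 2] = 14*d - 10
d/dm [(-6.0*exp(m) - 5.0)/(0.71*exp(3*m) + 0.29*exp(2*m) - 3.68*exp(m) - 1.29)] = (8.52*exp(3*m) + 12.39*exp(2*m) + 2.9*exp(m) - 10.66)*exp(m)/(0.5041*exp(6*m) + 0.4118*exp(5*m) - 5.1415*exp(4*m) - 3.9662*exp(3*m) + 12.7942*exp(2*m) + 9.4944*exp(m) + 1.6641)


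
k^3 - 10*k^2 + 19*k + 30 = (k - 6)*(k - 5)*(k + 1)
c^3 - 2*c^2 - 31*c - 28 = (c - 7)*(c + 1)*(c + 4)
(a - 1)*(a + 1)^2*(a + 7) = a^4 + 8*a^3 + 6*a^2 - 8*a - 7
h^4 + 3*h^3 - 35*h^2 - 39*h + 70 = (h - 5)*(h - 1)*(h + 2)*(h + 7)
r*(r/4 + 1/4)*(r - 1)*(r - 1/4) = r^4/4 - r^3/16 - r^2/4 + r/16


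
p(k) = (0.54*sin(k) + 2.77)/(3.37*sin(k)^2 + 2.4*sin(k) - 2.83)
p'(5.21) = 0.60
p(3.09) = -1.04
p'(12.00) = 0.11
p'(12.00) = 0.11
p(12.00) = -0.79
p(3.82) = -0.81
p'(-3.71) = 50.11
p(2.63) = -3.58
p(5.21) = -0.98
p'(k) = (-6.74*sin(k)*cos(k) - 2.4*cos(k))*(0.54*sin(k) + 2.77)/(3.37*sin(k)^2 + 2.4*sin(k) - 2.83)^2 + 0.54*cos(k)/(3.37*sin(k)^2 + 2.4*sin(k) - 2.83)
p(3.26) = -0.88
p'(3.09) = 1.26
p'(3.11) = 1.16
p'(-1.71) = -0.33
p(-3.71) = -5.45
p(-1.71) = -1.18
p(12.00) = -0.79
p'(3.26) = 0.63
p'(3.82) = -0.24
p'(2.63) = 21.56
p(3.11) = -1.01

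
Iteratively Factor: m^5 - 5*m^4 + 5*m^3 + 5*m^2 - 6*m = (m - 2)*(m^4 - 3*m^3 - m^2 + 3*m) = m*(m - 2)*(m^3 - 3*m^2 - m + 3) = m*(m - 2)*(m - 1)*(m^2 - 2*m - 3) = m*(m - 3)*(m - 2)*(m - 1)*(m + 1)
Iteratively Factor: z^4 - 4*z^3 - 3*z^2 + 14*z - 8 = (z - 1)*(z^3 - 3*z^2 - 6*z + 8) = (z - 4)*(z - 1)*(z^2 + z - 2) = (z - 4)*(z - 1)^2*(z + 2)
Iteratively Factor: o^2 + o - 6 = (o - 2)*(o + 3)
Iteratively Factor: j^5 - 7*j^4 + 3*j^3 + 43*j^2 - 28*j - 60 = (j + 2)*(j^4 - 9*j^3 + 21*j^2 + j - 30) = (j - 2)*(j + 2)*(j^3 - 7*j^2 + 7*j + 15) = (j - 3)*(j - 2)*(j + 2)*(j^2 - 4*j - 5) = (j - 5)*(j - 3)*(j - 2)*(j + 2)*(j + 1)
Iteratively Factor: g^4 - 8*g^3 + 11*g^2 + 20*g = (g + 1)*(g^3 - 9*g^2 + 20*g) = (g - 5)*(g + 1)*(g^2 - 4*g) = g*(g - 5)*(g + 1)*(g - 4)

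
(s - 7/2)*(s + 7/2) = s^2 - 49/4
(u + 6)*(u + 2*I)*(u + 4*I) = u^3 + 6*u^2 + 6*I*u^2 - 8*u + 36*I*u - 48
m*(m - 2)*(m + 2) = m^3 - 4*m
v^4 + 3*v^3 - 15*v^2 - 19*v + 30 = (v - 3)*(v - 1)*(v + 2)*(v + 5)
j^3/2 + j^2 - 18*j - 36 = (j/2 + 1)*(j - 6)*(j + 6)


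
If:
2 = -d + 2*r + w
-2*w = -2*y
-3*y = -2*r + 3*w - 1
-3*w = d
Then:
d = -9/10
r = 2/5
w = 3/10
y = 3/10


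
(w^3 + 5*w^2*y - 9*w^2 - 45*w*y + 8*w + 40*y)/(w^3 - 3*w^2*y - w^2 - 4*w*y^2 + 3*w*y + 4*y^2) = (-w^2 - 5*w*y + 8*w + 40*y)/(-w^2 + 3*w*y + 4*y^2)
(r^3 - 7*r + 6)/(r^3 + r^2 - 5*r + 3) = (r - 2)/(r - 1)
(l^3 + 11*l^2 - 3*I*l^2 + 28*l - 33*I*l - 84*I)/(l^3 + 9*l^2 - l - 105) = (l^2 + l*(4 - 3*I) - 12*I)/(l^2 + 2*l - 15)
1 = 1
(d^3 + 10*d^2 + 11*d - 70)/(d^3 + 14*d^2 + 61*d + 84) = (d^2 + 3*d - 10)/(d^2 + 7*d + 12)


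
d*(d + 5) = d^2 + 5*d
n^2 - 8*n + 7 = (n - 7)*(n - 1)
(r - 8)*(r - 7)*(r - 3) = r^3 - 18*r^2 + 101*r - 168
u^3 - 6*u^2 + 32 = (u - 4)^2*(u + 2)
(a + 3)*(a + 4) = a^2 + 7*a + 12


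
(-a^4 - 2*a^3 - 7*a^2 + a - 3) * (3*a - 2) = -3*a^5 - 4*a^4 - 17*a^3 + 17*a^2 - 11*a + 6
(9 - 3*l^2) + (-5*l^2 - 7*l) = -8*l^2 - 7*l + 9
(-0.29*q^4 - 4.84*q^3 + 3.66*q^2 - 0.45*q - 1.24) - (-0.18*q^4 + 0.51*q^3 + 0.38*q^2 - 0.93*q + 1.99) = -0.11*q^4 - 5.35*q^3 + 3.28*q^2 + 0.48*q - 3.23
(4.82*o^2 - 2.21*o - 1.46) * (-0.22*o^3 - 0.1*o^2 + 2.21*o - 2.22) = -1.0604*o^5 + 0.00419999999999998*o^4 + 11.1944*o^3 - 15.4385*o^2 + 1.6796*o + 3.2412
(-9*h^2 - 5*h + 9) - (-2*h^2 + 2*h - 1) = -7*h^2 - 7*h + 10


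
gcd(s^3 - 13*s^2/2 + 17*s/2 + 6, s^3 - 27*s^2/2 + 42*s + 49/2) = s + 1/2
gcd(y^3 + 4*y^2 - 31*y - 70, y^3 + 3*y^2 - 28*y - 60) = y^2 - 3*y - 10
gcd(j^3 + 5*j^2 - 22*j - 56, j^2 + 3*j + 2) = j + 2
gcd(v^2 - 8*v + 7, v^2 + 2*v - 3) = v - 1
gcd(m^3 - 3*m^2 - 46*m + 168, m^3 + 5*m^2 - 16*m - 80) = m - 4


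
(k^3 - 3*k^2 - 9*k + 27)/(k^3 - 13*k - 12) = (k^2 - 6*k + 9)/(k^2 - 3*k - 4)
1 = 1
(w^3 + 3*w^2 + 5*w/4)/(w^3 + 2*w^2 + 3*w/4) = (2*w + 5)/(2*w + 3)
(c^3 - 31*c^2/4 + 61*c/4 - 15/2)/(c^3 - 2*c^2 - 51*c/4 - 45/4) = (4*c^2 - 11*c + 6)/(4*c^2 + 12*c + 9)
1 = 1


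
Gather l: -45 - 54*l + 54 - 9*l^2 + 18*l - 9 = -9*l^2 - 36*l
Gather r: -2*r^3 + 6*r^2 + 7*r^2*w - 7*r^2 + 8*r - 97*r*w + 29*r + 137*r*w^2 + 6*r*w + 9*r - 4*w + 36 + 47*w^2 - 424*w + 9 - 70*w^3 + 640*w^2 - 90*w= -2*r^3 + r^2*(7*w - 1) + r*(137*w^2 - 91*w + 46) - 70*w^3 + 687*w^2 - 518*w + 45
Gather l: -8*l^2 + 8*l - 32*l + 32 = -8*l^2 - 24*l + 32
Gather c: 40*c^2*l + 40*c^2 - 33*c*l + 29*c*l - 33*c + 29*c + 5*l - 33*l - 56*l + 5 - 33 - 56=c^2*(40*l + 40) + c*(-4*l - 4) - 84*l - 84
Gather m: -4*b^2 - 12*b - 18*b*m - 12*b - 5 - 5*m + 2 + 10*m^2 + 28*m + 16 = -4*b^2 - 24*b + 10*m^2 + m*(23 - 18*b) + 13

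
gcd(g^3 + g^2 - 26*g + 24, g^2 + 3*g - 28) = g - 4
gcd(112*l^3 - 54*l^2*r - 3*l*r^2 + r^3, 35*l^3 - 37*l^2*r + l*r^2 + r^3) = 7*l + r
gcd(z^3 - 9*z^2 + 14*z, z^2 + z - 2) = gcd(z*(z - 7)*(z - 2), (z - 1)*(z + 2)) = 1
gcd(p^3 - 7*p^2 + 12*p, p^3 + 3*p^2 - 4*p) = p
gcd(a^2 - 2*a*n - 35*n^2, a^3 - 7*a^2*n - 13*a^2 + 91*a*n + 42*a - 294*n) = a - 7*n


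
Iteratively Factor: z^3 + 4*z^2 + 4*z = (z + 2)*(z^2 + 2*z) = (z + 2)^2*(z)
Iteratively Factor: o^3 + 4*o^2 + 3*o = (o + 1)*(o^2 + 3*o) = (o + 1)*(o + 3)*(o)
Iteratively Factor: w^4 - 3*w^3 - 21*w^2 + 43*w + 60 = (w + 1)*(w^3 - 4*w^2 - 17*w + 60) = (w - 3)*(w + 1)*(w^2 - w - 20) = (w - 3)*(w + 1)*(w + 4)*(w - 5)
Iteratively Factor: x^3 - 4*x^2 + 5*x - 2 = (x - 1)*(x^2 - 3*x + 2) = (x - 2)*(x - 1)*(x - 1)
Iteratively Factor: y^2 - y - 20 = (y + 4)*(y - 5)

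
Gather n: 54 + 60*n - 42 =60*n + 12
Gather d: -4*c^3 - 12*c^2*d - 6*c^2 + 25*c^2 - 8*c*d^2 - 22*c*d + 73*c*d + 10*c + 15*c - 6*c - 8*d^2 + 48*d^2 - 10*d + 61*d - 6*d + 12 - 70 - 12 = -4*c^3 + 19*c^2 + 19*c + d^2*(40 - 8*c) + d*(-12*c^2 + 51*c + 45) - 70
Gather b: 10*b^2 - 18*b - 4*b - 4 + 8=10*b^2 - 22*b + 4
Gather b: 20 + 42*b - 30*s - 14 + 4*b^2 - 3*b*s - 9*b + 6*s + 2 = 4*b^2 + b*(33 - 3*s) - 24*s + 8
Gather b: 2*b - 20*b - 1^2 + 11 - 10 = -18*b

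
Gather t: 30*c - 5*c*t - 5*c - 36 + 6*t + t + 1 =25*c + t*(7 - 5*c) - 35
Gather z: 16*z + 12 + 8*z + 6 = 24*z + 18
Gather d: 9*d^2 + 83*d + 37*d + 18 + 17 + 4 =9*d^2 + 120*d + 39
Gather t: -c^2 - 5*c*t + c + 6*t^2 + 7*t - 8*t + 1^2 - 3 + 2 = -c^2 + c + 6*t^2 + t*(-5*c - 1)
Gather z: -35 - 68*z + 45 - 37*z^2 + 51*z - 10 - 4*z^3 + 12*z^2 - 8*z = -4*z^3 - 25*z^2 - 25*z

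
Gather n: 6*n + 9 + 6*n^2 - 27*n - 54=6*n^2 - 21*n - 45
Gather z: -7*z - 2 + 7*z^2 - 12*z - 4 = 7*z^2 - 19*z - 6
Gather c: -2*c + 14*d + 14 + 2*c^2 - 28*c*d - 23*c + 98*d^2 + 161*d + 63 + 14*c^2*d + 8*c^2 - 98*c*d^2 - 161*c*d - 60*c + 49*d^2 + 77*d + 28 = c^2*(14*d + 10) + c*(-98*d^2 - 189*d - 85) + 147*d^2 + 252*d + 105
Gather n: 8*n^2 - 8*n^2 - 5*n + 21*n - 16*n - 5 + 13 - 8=0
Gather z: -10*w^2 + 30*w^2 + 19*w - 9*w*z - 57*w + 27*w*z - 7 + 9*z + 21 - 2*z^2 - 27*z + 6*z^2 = 20*w^2 - 38*w + 4*z^2 + z*(18*w - 18) + 14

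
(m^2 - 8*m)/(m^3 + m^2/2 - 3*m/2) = 2*(m - 8)/(2*m^2 + m - 3)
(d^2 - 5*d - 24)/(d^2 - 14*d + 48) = (d + 3)/(d - 6)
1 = 1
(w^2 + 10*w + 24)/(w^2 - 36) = (w + 4)/(w - 6)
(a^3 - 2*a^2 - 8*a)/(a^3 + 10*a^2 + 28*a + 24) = a*(a - 4)/(a^2 + 8*a + 12)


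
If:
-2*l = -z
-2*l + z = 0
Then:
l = z/2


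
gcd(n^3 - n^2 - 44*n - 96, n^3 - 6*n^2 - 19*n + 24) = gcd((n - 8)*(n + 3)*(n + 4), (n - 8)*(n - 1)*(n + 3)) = n^2 - 5*n - 24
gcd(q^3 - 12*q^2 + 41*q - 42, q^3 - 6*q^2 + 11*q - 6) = q^2 - 5*q + 6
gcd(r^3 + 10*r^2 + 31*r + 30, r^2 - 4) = r + 2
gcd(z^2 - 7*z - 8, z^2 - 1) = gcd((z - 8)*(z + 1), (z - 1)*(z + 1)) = z + 1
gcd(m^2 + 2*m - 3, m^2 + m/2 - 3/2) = m - 1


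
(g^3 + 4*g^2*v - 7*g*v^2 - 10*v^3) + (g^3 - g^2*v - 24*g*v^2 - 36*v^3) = 2*g^3 + 3*g^2*v - 31*g*v^2 - 46*v^3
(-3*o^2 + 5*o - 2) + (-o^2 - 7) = -4*o^2 + 5*o - 9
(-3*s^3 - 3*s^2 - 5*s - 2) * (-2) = 6*s^3 + 6*s^2 + 10*s + 4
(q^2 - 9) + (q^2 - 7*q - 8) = 2*q^2 - 7*q - 17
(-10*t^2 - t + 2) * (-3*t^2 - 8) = 30*t^4 + 3*t^3 + 74*t^2 + 8*t - 16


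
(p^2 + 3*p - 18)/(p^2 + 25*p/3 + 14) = 3*(p - 3)/(3*p + 7)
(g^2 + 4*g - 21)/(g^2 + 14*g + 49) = (g - 3)/(g + 7)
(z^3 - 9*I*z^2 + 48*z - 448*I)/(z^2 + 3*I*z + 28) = (z^2 - 16*I*z - 64)/(z - 4*I)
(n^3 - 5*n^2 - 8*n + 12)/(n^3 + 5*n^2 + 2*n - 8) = (n - 6)/(n + 4)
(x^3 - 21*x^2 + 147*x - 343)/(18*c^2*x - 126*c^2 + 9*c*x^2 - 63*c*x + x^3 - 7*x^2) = (x^2 - 14*x + 49)/(18*c^2 + 9*c*x + x^2)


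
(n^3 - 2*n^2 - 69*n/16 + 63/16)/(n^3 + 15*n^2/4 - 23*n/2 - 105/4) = (n - 3/4)/(n + 5)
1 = 1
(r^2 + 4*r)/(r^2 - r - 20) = r/(r - 5)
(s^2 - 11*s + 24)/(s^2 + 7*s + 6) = (s^2 - 11*s + 24)/(s^2 + 7*s + 6)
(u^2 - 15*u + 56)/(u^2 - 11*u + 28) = (u - 8)/(u - 4)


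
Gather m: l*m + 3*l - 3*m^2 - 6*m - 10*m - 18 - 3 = 3*l - 3*m^2 + m*(l - 16) - 21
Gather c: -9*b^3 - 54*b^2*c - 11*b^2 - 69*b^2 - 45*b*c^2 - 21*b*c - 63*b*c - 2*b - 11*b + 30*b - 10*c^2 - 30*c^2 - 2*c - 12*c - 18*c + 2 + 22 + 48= -9*b^3 - 80*b^2 + 17*b + c^2*(-45*b - 40) + c*(-54*b^2 - 84*b - 32) + 72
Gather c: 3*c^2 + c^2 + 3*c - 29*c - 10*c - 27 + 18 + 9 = 4*c^2 - 36*c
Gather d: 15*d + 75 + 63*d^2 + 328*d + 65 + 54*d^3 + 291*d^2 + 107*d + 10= 54*d^3 + 354*d^2 + 450*d + 150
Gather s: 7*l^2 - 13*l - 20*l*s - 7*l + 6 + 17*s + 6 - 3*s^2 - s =7*l^2 - 20*l - 3*s^2 + s*(16 - 20*l) + 12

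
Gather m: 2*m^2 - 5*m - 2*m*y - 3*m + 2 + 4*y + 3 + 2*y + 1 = 2*m^2 + m*(-2*y - 8) + 6*y + 6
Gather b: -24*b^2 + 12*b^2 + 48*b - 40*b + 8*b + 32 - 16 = -12*b^2 + 16*b + 16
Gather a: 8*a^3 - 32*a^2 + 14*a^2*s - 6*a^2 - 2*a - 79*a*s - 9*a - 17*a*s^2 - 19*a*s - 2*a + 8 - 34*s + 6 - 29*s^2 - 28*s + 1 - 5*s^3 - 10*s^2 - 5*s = 8*a^3 + a^2*(14*s - 38) + a*(-17*s^2 - 98*s - 13) - 5*s^3 - 39*s^2 - 67*s + 15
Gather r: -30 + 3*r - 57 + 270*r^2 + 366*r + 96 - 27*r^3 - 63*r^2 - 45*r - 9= -27*r^3 + 207*r^2 + 324*r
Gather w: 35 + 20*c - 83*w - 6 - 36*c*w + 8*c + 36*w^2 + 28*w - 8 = 28*c + 36*w^2 + w*(-36*c - 55) + 21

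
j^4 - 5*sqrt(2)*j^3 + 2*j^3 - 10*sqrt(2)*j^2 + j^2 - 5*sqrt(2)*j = j*(j + 1)^2*(j - 5*sqrt(2))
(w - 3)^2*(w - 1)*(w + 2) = w^4 - 5*w^3 + w^2 + 21*w - 18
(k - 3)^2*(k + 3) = k^3 - 3*k^2 - 9*k + 27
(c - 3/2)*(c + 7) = c^2 + 11*c/2 - 21/2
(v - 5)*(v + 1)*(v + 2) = v^3 - 2*v^2 - 13*v - 10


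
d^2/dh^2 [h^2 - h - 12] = 2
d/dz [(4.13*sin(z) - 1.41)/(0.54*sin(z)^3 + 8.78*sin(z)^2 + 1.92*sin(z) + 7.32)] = (-4.4604*sin(z)^3 - 33.9772*sin(z)^2 + 24.7596*sin(z) + 32.9388)*cos(z)/(0.2916*sin(z)^6 + 9.4824*sin(z)^5 + 79.162*sin(z)^4 + 41.6208*sin(z)^3 + 132.2256*sin(z)^2 + 28.1088*sin(z) + 53.5824)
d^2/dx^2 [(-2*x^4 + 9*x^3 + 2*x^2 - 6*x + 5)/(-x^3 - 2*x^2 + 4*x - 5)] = 8*(8*x^6 - 42*x^5 + 102*x^4 - 88*x^3 + 180*x^2 - 165*x + 10)/(x^9 + 6*x^8 - 25*x^6 + 60*x^5 + 36*x^4 - 229*x^3 + 390*x^2 - 300*x + 125)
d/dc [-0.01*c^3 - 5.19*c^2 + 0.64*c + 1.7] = -0.03*c^2 - 10.38*c + 0.64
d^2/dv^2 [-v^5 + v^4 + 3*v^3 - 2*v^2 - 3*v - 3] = -20*v^3 + 12*v^2 + 18*v - 4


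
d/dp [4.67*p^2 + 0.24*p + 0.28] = 9.34*p + 0.24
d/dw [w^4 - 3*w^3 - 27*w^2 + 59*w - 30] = 4*w^3 - 9*w^2 - 54*w + 59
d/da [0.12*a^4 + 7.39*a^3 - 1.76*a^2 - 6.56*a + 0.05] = 0.48*a^3 + 22.17*a^2 - 3.52*a - 6.56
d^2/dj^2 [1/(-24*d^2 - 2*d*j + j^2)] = 2*(-24*d^2 - 2*d*j + j^2 - 4*(d - j)^2)/(24*d^2 + 2*d*j - j^2)^3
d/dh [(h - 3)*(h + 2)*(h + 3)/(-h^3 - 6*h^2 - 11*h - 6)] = -4/(h^2 + 2*h + 1)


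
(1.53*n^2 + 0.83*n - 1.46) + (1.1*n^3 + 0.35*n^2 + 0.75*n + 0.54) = 1.1*n^3 + 1.88*n^2 + 1.58*n - 0.92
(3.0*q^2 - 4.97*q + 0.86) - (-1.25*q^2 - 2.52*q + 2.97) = 4.25*q^2 - 2.45*q - 2.11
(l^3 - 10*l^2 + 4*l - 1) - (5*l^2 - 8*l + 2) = l^3 - 15*l^2 + 12*l - 3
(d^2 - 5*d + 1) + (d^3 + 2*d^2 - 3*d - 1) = d^3 + 3*d^2 - 8*d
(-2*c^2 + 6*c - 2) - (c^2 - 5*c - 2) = -3*c^2 + 11*c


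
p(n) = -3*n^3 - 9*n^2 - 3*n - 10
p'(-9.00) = -570.00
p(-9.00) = 1475.00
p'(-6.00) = -219.00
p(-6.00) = 332.00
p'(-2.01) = -3.18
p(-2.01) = -15.97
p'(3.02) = -139.44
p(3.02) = -183.77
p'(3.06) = -142.35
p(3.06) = -189.41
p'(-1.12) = 5.87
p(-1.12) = -13.71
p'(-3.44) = -47.58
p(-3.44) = 15.94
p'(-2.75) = -21.56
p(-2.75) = -7.42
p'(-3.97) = -73.39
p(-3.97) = 47.77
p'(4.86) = -303.06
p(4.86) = -581.53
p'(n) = -9*n^2 - 18*n - 3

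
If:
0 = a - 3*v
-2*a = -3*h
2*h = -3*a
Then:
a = 0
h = 0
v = 0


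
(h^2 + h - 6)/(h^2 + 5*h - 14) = (h + 3)/(h + 7)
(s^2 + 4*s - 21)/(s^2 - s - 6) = (s + 7)/(s + 2)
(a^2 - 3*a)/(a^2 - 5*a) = (a - 3)/(a - 5)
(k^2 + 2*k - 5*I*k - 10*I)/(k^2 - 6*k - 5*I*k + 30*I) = (k + 2)/(k - 6)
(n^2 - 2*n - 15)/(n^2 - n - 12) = (n - 5)/(n - 4)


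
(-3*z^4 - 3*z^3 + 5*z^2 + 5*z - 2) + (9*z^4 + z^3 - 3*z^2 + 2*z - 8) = 6*z^4 - 2*z^3 + 2*z^2 + 7*z - 10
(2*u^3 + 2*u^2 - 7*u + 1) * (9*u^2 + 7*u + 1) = 18*u^5 + 32*u^4 - 47*u^3 - 38*u^2 + 1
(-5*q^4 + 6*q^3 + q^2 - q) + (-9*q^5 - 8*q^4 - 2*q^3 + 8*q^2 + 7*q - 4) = -9*q^5 - 13*q^4 + 4*q^3 + 9*q^2 + 6*q - 4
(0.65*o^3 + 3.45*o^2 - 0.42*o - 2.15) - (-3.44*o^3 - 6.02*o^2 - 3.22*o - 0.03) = 4.09*o^3 + 9.47*o^2 + 2.8*o - 2.12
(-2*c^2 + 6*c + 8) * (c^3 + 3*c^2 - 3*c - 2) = -2*c^5 + 32*c^3 + 10*c^2 - 36*c - 16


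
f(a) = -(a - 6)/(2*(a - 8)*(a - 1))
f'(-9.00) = 0.00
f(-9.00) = 0.04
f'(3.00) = 0.10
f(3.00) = -0.15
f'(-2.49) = 0.03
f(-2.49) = 0.12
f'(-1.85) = 0.05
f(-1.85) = 0.14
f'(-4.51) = 0.01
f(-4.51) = 0.08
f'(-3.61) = 0.02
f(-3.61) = 0.09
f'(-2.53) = 0.03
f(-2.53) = 0.11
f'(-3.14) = 0.02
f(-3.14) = 0.10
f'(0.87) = 21.14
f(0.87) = 2.77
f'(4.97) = 0.04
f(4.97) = -0.04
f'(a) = (a - 6)/(2*(a - 8)*(a - 1)^2) - 1/(2*(a - 8)*(a - 1)) + (a - 6)/(2*(a - 8)^2*(a - 1))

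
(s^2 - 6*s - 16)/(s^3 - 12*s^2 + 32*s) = (s + 2)/(s*(s - 4))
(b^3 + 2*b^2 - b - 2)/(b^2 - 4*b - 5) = (b^2 + b - 2)/(b - 5)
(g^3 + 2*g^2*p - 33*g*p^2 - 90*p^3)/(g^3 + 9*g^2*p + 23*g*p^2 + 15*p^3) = (g - 6*p)/(g + p)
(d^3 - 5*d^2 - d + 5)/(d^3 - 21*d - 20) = (d - 1)/(d + 4)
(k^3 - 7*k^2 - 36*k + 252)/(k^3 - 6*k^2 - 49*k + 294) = (k + 6)/(k + 7)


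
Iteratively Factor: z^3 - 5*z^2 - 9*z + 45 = (z - 3)*(z^2 - 2*z - 15) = (z - 3)*(z + 3)*(z - 5)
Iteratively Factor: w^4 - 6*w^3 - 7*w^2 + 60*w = (w + 3)*(w^3 - 9*w^2 + 20*w) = (w - 4)*(w + 3)*(w^2 - 5*w) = w*(w - 4)*(w + 3)*(w - 5)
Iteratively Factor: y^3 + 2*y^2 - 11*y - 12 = (y + 1)*(y^2 + y - 12) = (y + 1)*(y + 4)*(y - 3)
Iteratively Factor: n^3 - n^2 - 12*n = (n + 3)*(n^2 - 4*n) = n*(n + 3)*(n - 4)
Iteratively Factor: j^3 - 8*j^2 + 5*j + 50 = (j - 5)*(j^2 - 3*j - 10) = (j - 5)^2*(j + 2)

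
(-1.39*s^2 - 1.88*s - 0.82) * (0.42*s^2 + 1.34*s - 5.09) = -0.5838*s^4 - 2.6522*s^3 + 4.2115*s^2 + 8.4704*s + 4.1738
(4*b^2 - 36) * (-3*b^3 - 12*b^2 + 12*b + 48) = -12*b^5 - 48*b^4 + 156*b^3 + 624*b^2 - 432*b - 1728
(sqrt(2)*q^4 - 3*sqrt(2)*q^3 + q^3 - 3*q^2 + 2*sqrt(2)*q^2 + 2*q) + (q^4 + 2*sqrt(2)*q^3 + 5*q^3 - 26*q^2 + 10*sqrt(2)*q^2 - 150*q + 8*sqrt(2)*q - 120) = q^4 + sqrt(2)*q^4 - sqrt(2)*q^3 + 6*q^3 - 29*q^2 + 12*sqrt(2)*q^2 - 148*q + 8*sqrt(2)*q - 120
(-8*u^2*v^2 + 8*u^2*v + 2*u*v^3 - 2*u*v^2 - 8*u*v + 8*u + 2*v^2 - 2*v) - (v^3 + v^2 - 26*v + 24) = -8*u^2*v^2 + 8*u^2*v + 2*u*v^3 - 2*u*v^2 - 8*u*v + 8*u - v^3 + v^2 + 24*v - 24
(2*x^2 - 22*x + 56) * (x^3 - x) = 2*x^5 - 22*x^4 + 54*x^3 + 22*x^2 - 56*x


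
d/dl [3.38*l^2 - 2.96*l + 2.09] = 6.76*l - 2.96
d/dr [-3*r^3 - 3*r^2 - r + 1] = -9*r^2 - 6*r - 1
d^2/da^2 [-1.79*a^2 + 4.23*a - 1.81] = -3.58000000000000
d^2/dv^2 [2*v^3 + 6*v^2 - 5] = 12*v + 12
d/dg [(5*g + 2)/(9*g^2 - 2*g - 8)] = 9*(-5*g^2 - 4*g - 4)/(81*g^4 - 36*g^3 - 140*g^2 + 32*g + 64)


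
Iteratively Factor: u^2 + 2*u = (u)*(u + 2)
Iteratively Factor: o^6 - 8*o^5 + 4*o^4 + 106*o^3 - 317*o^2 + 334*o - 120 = (o - 5)*(o^5 - 3*o^4 - 11*o^3 + 51*o^2 - 62*o + 24) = (o - 5)*(o - 3)*(o^4 - 11*o^2 + 18*o - 8) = (o - 5)*(o - 3)*(o - 1)*(o^3 + o^2 - 10*o + 8) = (o - 5)*(o - 3)*(o - 1)*(o + 4)*(o^2 - 3*o + 2) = (o - 5)*(o - 3)*(o - 1)^2*(o + 4)*(o - 2)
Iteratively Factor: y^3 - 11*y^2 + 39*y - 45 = (y - 3)*(y^2 - 8*y + 15) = (y - 5)*(y - 3)*(y - 3)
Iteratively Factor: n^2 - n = (n)*(n - 1)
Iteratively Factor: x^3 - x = (x - 1)*(x^2 + x) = (x - 1)*(x + 1)*(x)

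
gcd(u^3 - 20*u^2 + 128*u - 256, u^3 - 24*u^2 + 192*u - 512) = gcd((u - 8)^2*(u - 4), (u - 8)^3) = u^2 - 16*u + 64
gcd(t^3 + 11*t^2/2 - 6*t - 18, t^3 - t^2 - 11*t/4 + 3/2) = t^2 - t/2 - 3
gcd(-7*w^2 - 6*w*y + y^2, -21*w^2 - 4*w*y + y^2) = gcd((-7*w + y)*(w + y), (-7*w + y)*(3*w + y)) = -7*w + y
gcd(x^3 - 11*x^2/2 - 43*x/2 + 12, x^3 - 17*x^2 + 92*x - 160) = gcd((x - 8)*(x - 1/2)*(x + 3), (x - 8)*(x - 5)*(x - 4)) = x - 8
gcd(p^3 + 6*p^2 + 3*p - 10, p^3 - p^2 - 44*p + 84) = 1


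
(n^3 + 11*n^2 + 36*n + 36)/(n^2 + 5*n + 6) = n + 6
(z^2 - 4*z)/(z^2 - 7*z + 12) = z/(z - 3)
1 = 1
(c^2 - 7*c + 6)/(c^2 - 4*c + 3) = (c - 6)/(c - 3)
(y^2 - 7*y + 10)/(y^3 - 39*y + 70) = 1/(y + 7)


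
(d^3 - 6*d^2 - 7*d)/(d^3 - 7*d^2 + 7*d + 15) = d*(d - 7)/(d^2 - 8*d + 15)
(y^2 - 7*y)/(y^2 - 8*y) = (y - 7)/(y - 8)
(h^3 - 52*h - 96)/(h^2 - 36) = (h^2 - 6*h - 16)/(h - 6)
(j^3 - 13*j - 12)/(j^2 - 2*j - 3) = (j^2 - j - 12)/(j - 3)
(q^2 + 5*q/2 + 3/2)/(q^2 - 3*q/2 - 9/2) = (q + 1)/(q - 3)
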